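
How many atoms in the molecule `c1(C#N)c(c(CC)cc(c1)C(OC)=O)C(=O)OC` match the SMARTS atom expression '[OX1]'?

2

The query [OX1] means: aliphatic oxygen with one total connection — typically a carbonyl =O or an oxide.
Check the 18 heavy atoms by environment: 6× c (aromatic, X3) → no; 1× C (X2) → no; 1× N (X1) → no; 2× C (X3) → no; 2× O (X1) → match; 2× O (X2) → no; 4× C (X4) → no.
That gives 2 matching atoms.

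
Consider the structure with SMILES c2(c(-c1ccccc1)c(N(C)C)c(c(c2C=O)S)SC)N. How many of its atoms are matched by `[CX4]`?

The query [CX4] means: C with X4: aliphatic carbon with exactly 4 total connections (bonds + H).
Check the 21 heavy atoms by environment: 12× c (aromatic, X3) → no; 2× S (X2) → no; 2× N (X3) → no; 3× C (X4) → match; 1× C (X3) → no; 1× O (X1) → no.
That gives 3 matching atoms.

3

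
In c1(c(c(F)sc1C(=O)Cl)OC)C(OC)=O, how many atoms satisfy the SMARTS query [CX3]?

The query [CX3] means: C with X3: aliphatic carbon with exactly 3 total connections.
Check the 15 heavy atoms by environment: 1× s (aromatic, X2) → no; 4× c (aromatic, X3) → no; 2× O (X2) → no; 2× C (X4) → no; 2× C (X3) → match; 2× O (X1) → no; 1× Cl (X1) → no; 1× F (X1) → no.
That gives 2 matching atoms.

2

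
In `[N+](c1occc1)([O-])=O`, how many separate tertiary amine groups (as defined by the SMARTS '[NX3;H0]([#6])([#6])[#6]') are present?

0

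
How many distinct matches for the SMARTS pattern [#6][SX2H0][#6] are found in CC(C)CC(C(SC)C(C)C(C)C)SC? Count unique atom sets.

[#6][SX2H0][#6] is the SMARTS for a thioether: an aliphatic sulfur bridging two carbons with no H on the sulfur.
The molecule carries 2 separate instances of a methylthio ether (-SCH3) meeting every constraint; each maps to a distinct set of atoms, giving 2 matches.

2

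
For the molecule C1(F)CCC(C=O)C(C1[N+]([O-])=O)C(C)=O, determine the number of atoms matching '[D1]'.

6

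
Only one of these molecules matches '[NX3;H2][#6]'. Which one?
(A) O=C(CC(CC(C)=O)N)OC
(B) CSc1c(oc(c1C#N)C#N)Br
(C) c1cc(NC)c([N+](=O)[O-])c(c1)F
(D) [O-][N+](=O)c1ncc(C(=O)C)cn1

A

[NX3;H2][#6] describes a trivalent nitrogen with two H attached to carbon (a primary amine).
(A) contains a primary amino group (-NH2), which satisfies every atom and bond constraint.
(B) has a nitrile (-C#N) but the nitrogen is NX1 (triple-bonded), not NX3 with two H.
(C) has an N-methylamino group (-NHCH3) but the nitrogen bears two carbons and only one H (H1), not H2.
(D) has a nitro group (-[N+](=O)[O-]) but the nitrogen is [N+] with no H, not NX3H2.
So the answer is (A).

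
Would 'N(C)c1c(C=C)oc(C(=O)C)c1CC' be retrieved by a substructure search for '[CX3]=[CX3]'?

Yes

The pattern [CX3]=[CX3] describes a non-aromatic C=C double bond between two sp2 carbons — an alkene.
The molecule carries a vinyl group (-CH=CH2), whose atoms satisfy every constraint of the query, so the pattern matches.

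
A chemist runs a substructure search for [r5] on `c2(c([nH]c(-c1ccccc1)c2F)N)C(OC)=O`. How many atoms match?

5

The query [r5] means: r5 matches atoms in a five-membered ring.
Check the 17 heavy atoms by environment: 1× n (aromatic, in 5-ring) → match; 4× c (aromatic, in 5-ring) → match; 1× N (acyclic) → no; 6× c (aromatic, in 6-ring) → no; 1× F (acyclic) → no; 2× C (acyclic) → no; 2× O (acyclic) → no.
Summing the matching environments: 1 + 4 = 5 matching atoms.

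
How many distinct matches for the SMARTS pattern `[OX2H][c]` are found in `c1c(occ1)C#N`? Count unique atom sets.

0

[OX2H][c] is the SMARTS for a phenol: a hydroxyl oxygen attached to an aromatic carbon.
No fragment in the molecule satisfies every constraint, giving 0 matches.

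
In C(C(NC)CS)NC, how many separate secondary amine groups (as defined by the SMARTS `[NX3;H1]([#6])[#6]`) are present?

2

[NX3;H1]([#6])[#6] is the SMARTS for a secondary amine: a trivalent nitrogen with one H, bonded to two carbons.
The molecule carries 2 separate instances of an N-methylamino group (-NHCH3) meeting every constraint; each maps to a distinct set of atoms, giving 2 matches.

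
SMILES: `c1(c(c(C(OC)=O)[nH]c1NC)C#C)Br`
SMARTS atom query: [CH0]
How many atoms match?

2

The query [CH0] means: aliphatic carbon with no attached hydrogen.
Check the 14 heavy atoms by environment: 1× n (aromatic, H1) → no; 4× c (aromatic, H0) → no; 1× N (H1) → no; 2× C (H3) → no; 1× Br (H0) → no; 2× C (H0) → match; 2× O (H0) → no; 1× C (H1) → no.
That gives 2 matching atoms.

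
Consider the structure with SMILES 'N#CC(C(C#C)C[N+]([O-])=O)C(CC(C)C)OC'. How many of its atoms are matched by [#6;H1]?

5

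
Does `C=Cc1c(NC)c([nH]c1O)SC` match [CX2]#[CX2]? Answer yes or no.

The pattern [CX2]#[CX2] describes a carbon-carbon triple bond — an alkyne.
The closest candidate here is a vinyl group (-CH=CH2), but the C=C is a double bond; both carbons are CX3, not CX2. No other fragment satisfies the full query, so there is no match.

No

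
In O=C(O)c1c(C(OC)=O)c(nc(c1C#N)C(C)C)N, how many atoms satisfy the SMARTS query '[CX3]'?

2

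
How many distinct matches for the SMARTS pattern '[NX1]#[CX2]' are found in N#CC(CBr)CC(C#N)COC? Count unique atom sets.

2

[NX1]#[CX2] is the SMARTS for a nitrile: a nitrogen triple-bonded to a two-connected carbon.
The molecule carries 2 separate instances of a nitrile (-C#N) meeting every constraint; each maps to a distinct set of atoms, giving 2 matches.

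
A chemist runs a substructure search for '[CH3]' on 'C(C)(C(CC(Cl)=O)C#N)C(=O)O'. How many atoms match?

1

The query [CH3] means: aliphatic carbon with exactly three hydrogens.
Check the 12 heavy atoms by environment: 1× C (H2) → no; 2× C (H1) → no; 1× C (H3) → match; 3× C (H0) → no; 1× N (H0) → no; 2× O (H0) → no; 1× O (H1) → no; 1× Cl (H0) → no.
That gives 1 matching atom.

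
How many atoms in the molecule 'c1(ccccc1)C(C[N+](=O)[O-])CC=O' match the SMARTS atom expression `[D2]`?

The query [D2] means: atom with exactly two heavy-atom neighbours.
Check the 14 heavy atoms by environment: 3× C (D2) → match; 1× C (D3) → no; 1× N (charge +1, D3) → no; 1× O (charge -1, D1) → no; 2× O (D1) → no; 1× c (aromatic, D3) → no; 5× c (aromatic, D2) → match.
Summing the matching environments: 3 + 5 = 8 matching atoms.

8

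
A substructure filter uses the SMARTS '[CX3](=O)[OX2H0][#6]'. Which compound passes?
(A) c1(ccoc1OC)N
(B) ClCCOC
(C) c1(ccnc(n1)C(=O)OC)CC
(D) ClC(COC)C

C

[CX3](=O)[OX2H0][#6] describes a carbonyl carbon bonded to an oxygen that is itself bonded to carbon (no H on that O) (an ester).
(A) has a methoxy ether (-OCH3) but the ether oxygen is not adjacent to a C=O carbon.
(B) has a methoxy ether (-OCH3) but the ether oxygen is not adjacent to a C=O carbon.
(C) contains a methyl-ester group (-C(=O)OCH3), which satisfies every atom and bond constraint.
(D) has a methoxy ether (-OCH3) but the ether oxygen is not adjacent to a C=O carbon.
So the answer is (C).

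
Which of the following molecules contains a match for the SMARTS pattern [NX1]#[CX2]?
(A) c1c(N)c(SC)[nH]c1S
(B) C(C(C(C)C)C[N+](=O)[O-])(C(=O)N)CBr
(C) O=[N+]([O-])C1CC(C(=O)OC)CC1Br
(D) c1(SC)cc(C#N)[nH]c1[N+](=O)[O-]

D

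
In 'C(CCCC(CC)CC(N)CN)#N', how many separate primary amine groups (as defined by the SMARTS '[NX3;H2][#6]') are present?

[NX3;H2][#6] is the SMARTS for a primary amine: a trivalent nitrogen with two H attached to carbon.
The molecule carries 2 separate instances of a primary amino group (-NH2) meeting every constraint; each maps to a distinct set of atoms, giving 2 matches.

2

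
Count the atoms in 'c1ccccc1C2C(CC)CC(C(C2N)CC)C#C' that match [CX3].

0

The query [CX3] means: C with X3: aliphatic carbon with exactly 3 total connections.
Check the 19 heavy atoms by environment: 10× C (X4) → no; 6× c (aromatic, X3) → no; 2× C (X2) → no; 1× N (X3) → no.
No environment satisfies the query, so 0 matching atoms.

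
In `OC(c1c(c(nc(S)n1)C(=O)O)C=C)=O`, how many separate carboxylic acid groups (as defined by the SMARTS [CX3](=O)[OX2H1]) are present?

2

[CX3](=O)[OX2H1] is the SMARTS for a carboxylic acid: an sp2 carbon double-bonded to O and single-bonded to an -OH oxygen.
The molecule carries 2 separate instances of a carboxylic acid group (-C(=O)OH) meeting every constraint; each maps to a distinct set of atoms, giving 2 matches.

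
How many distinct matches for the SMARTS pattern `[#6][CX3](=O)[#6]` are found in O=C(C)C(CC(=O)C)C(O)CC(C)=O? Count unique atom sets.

[#6][CX3](=O)[#6] is the SMARTS for a ketone: a carbonyl carbon (no H) flanked by two carbons.
The molecule carries 3 separate instances of an acetyl/ketone group (-C(=O)CH3) meeting every constraint; each maps to a distinct set of atoms, giving 3 matches.

3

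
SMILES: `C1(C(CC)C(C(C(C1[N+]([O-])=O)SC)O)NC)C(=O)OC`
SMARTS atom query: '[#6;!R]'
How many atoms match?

6

The query [#6;!R] means: carbon not in any ring.
Check the 20 heavy atoms by environment: 6× C (in 6-ring) → no; 6× C (acyclic) → match; 4× O (acyclic) → no; 1× N (acyclic) → no; 1× N (charge +1, acyclic) → no; 1× O (charge -1, acyclic) → no; 1× S (acyclic) → no.
That gives 6 matching atoms.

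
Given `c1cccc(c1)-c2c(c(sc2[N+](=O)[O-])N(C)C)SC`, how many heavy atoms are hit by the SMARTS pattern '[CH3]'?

The query [CH3] means: aliphatic carbon with exactly three hydrogens.
Check the 19 heavy atoms by environment: 1× s (aromatic, H0) → no; 5× c (aromatic, H0) → no; 1× N (charge +1, H0) → no; 1× O (charge -1, H0) → no; 1× O (H0) → no; 1× S (H0) → no; 3× C (H3) → match; 5× c (aromatic, H1) → no; 1× N (H0) → no.
That gives 3 matching atoms.

3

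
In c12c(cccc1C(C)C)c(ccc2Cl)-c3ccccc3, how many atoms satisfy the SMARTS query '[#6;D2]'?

The query [#6;D2] means: any carbon bonded to exactly two heavy atoms.
Check the 20 heavy atoms by environment: 6× c (aromatic, D3) → no; 10× c (aromatic, D2) → match; 1× Cl (D1) → no; 1× C (D3) → no; 2× C (D1) → no.
That gives 10 matching atoms.

10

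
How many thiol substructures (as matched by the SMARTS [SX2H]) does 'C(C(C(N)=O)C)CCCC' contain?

[SX2H] is the SMARTS for a thiol: an aliphatic sulfur with two connections, one being H.
No fragment in the molecule satisfies every constraint, giving 0 matches.

0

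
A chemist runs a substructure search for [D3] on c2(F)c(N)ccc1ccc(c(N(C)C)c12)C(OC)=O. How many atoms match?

8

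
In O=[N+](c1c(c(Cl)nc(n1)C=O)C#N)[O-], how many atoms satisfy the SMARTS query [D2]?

The query [D2] means: atom with exactly two heavy-atom neighbours.
Check the 14 heavy atoms by environment: 2× n (aromatic, D2) → match; 4× c (aromatic, D3) → no; 2× C (D2) → match; 1× N (D1) → no; 1× Cl (D1) → no; 1× N (charge +1, D3) → no; 1× O (charge -1, D1) → no; 2× O (D1) → no.
Summing the matching environments: 2 + 2 = 4 matching atoms.

4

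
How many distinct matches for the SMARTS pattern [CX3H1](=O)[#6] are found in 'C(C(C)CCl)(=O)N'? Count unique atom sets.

0

[CX3H1](=O)[#6] is the SMARTS for an aldehyde: an sp2 carbon with one H, double-bonded to O and single-bonded to carbon.
No fragment in the molecule satisfies every constraint, giving 0 matches.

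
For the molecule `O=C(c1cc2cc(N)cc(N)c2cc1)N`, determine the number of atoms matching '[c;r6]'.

10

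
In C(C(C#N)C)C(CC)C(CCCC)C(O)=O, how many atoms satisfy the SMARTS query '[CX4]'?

11

Check the 16 heavy atoms by environment: 11× C (X4) → match; 1× C (X3) → no; 1× O (X1) → no; 1× O (X2) → no; 1× C (X2) → no; 1× N (X1) → no.
That gives 11 matching atoms.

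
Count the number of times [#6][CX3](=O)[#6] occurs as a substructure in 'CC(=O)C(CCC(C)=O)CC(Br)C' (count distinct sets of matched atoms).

2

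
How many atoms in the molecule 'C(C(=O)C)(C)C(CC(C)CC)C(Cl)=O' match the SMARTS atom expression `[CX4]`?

9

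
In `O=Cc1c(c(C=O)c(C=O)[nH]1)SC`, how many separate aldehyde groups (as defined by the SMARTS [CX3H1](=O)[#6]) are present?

[CX3H1](=O)[#6] is the SMARTS for an aldehyde: an sp2 carbon with one H, double-bonded to O and single-bonded to carbon.
The molecule carries 3 separate instances of an aldehyde (-CHO) meeting every constraint; each maps to a distinct set of atoms, giving 3 matches.

3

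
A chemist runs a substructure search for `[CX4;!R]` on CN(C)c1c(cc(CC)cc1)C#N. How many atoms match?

4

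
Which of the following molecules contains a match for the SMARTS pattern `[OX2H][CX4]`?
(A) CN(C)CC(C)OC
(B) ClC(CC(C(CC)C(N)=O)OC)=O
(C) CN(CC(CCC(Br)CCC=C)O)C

[OX2H][CX4] describes a hydroxyl oxygen bound to an sp3 (X4) carbon (an aliphatic alcohol).
(A) has a methoxy ether (-OCH3) but the oxygen has H0 (ether), not H1.
(B) has a methoxy ether (-OCH3) but the oxygen has H0 (ether), not H1.
(C) contains a hydroxyl group (-OH), which satisfies every atom and bond constraint.
So the answer is (C).

C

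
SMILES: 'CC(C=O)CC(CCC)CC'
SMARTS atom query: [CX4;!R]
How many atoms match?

9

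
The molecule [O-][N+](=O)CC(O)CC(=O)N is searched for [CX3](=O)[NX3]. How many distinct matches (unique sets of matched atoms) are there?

[CX3](=O)[NX3] is the SMARTS for an amide: a carbonyl carbon bonded to a trivalent nitrogen.
Exactly one fragment in the molecule meets all constraints, giving 1 match.

1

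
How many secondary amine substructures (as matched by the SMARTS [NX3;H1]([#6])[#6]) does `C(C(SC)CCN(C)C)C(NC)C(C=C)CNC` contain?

2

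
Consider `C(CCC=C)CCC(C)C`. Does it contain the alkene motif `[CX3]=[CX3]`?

Yes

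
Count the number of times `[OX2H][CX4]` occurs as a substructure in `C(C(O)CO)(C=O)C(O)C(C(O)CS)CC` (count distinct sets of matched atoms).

4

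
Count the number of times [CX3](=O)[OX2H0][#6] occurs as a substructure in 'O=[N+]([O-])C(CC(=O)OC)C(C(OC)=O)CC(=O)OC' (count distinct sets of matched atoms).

[CX3](=O)[OX2H0][#6] is the SMARTS for an ester: a carbonyl carbon bonded to an oxygen that is itself bonded to carbon (no H on that O).
The molecule carries 3 separate instances of a methyl-ester group (-C(=O)OCH3) meeting every constraint; each maps to a distinct set of atoms, giving 3 matches.

3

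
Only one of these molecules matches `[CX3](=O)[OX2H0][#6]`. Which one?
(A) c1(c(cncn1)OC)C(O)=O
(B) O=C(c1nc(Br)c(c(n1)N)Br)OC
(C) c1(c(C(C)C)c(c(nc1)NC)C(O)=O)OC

B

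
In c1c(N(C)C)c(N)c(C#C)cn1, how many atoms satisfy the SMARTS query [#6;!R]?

The query [#6;!R] means: carbon not in any ring.
Check the 12 heavy atoms by environment: 1× n (aromatic, in 6-ring) → no; 5× c (aromatic, in 6-ring) → no; 2× N (acyclic) → no; 4× C (acyclic) → match.
That gives 4 matching atoms.

4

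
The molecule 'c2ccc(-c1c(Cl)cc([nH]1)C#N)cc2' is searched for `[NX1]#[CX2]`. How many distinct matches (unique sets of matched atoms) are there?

1

[NX1]#[CX2] is the SMARTS for a nitrile: a nitrogen triple-bonded to a two-connected carbon.
Exactly one fragment in the molecule meets all constraints, giving 1 match.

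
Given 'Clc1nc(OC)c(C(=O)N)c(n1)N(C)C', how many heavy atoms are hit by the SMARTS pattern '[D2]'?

3

Check the 15 heavy atoms by environment: 2× n (aromatic, D2) → match; 4× c (aromatic, D3) → no; 1× Cl (D1) → no; 1× N (D3) → no; 3× C (D1) → no; 1× O (D2) → match; 1× C (D3) → no; 1× O (D1) → no; 1× N (D1) → no.
Summing the matching environments: 2 + 1 = 3 matching atoms.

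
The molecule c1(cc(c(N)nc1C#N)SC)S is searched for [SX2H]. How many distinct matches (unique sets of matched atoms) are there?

[SX2H] is the SMARTS for a thiol: an aliphatic sulfur with two connections, one being H.
Exactly one fragment in the molecule meets all constraints, giving 1 match.

1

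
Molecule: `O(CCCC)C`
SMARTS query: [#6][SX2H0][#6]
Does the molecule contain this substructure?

No

The pattern [#6][SX2H0][#6] describes an aliphatic sulfur bridging two carbons with no H on the sulfur — a thioether.
The closest candidate here is a methoxy ether (-OCH3), but the bridging atom is O, not S. No other fragment satisfies the full query, so there is no match.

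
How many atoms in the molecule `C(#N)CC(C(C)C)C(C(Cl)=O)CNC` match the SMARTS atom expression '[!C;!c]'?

4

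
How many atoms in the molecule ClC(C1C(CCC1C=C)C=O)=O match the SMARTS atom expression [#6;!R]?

The query [#6;!R] means: carbon not in any ring.
Check the 12 heavy atoms by environment: 5× C (in 5-ring) → no; 4× C (acyclic) → match; 2× O (acyclic) → no; 1× Cl (acyclic) → no.
That gives 4 matching atoms.

4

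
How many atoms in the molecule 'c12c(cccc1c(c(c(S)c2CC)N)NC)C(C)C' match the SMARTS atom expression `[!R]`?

9

The query [!R] means: !R matches any atom not in a ring.
Check the 19 heavy atoms by environment: 10× c (aromatic, in 6-ring) → no; 1× S (acyclic) → match; 6× C (acyclic) → match; 2× N (acyclic) → match.
Summing the matching environments: 1 + 6 + 2 = 9 matching atoms.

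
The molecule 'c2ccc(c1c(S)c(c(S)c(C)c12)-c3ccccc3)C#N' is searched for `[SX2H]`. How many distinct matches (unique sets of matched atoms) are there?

2

[SX2H] is the SMARTS for a thiol: an aliphatic sulfur with two connections, one being H.
The molecule carries 2 separate instances of a thiol (-SH) meeting every constraint; each maps to a distinct set of atoms, giving 2 matches.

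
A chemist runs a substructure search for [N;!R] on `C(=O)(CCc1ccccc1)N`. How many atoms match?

1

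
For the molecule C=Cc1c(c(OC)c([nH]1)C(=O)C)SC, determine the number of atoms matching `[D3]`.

5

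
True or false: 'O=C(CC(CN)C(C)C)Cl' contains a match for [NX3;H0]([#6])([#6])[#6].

False

The pattern [NX3;H0]([#6])([#6])[#6] describes a trivalent nitrogen with no H, bonded to three carbons — a tertiary amine.
The closest candidate here is a primary amino group (-NH2), but the nitrogen has H2, not H0 with three carbons. No other fragment satisfies the full query, so there is no match.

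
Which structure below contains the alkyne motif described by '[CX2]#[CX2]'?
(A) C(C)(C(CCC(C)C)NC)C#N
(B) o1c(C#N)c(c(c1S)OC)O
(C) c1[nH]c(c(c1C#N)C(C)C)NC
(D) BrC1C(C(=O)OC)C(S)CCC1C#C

[CX2]#[CX2] describes a carbon-carbon triple bond (an alkyne).
(A) has a nitrile (-C#N) but the triple bond is C#N, not C#C.
(B) has a nitrile (-C#N) but the triple bond is C#N, not C#C.
(C) has a nitrile (-C#N) but the triple bond is C#N, not C#C.
(D) contains an ethynyl group (-C#CH), which satisfies every atom and bond constraint.
So the answer is (D).

D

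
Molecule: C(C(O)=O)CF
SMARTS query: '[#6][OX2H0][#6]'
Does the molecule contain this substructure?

The pattern [#6][OX2H0][#6] describes an aliphatic oxygen bridging two carbons with no H on the oxygen — an ether.
The closest candidate here is a carboxylic acid group (-C(=O)OH), but the -OH oxygen has H1; the =O is OX1, not OX2. No other fragment satisfies the full query, so there is no match.

No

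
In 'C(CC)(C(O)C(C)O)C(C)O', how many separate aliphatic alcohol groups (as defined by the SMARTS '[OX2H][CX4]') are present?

3

[OX2H][CX4] is the SMARTS for an aliphatic alcohol: a hydroxyl oxygen bound to an sp3 (X4) carbon.
The molecule carries 3 separate instances of a hydroxyl group (-OH) meeting every constraint; each maps to a distinct set of atoms, giving 3 matches.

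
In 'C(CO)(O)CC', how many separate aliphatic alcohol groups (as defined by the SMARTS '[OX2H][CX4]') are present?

[OX2H][CX4] is the SMARTS for an aliphatic alcohol: a hydroxyl oxygen bound to an sp3 (X4) carbon.
The molecule carries 2 separate instances of a hydroxyl group (-OH) meeting every constraint; each maps to a distinct set of atoms, giving 2 matches.

2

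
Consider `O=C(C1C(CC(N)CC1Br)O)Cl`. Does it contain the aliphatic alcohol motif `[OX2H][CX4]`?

The pattern [OX2H][CX4] describes a hydroxyl oxygen bound to an sp3 (X4) carbon — an aliphatic alcohol.
The molecule carries a hydroxyl group (-OH), whose atoms satisfy every constraint of the query, so the pattern matches.

Yes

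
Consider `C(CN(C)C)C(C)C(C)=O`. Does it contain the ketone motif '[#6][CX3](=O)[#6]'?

Yes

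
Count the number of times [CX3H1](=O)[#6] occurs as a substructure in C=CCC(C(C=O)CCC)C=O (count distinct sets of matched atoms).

2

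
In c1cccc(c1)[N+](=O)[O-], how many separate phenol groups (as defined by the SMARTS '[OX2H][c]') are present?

0

[OX2H][c] is the SMARTS for a phenol: a hydroxyl oxygen attached to an aromatic carbon.
No fragment in the molecule satisfies every constraint, giving 0 matches.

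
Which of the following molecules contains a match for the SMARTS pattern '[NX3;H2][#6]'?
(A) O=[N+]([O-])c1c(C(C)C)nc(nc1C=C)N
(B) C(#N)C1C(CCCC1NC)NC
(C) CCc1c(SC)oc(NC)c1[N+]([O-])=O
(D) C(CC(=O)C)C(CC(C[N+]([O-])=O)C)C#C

A

[NX3;H2][#6] describes a trivalent nitrogen with two H attached to carbon (a primary amine).
(A) contains a primary amino group (-NH2), which satisfies every atom and bond constraint.
(B) has a nitrile (-C#N) but the nitrogen is NX1 (triple-bonded), not NX3 with two H.
(C) has a nitro group (-[N+](=O)[O-]) but the nitrogen is [N+] with no H, not NX3H2.
(D) has a nitro group (-[N+](=O)[O-]) but the nitrogen is [N+] with no H, not NX3H2.
So the answer is (A).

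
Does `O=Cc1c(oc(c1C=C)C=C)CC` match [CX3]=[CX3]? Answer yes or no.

Yes

The pattern [CX3]=[CX3] describes a non-aromatic C=C double bond between two sp2 carbons — an alkene.
The molecule carries a vinyl group (-CH=CH2), whose atoms satisfy every constraint of the query, so the pattern matches.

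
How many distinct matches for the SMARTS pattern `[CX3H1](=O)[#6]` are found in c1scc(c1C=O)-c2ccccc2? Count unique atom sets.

1

[CX3H1](=O)[#6] is the SMARTS for an aldehyde: an sp2 carbon with one H, double-bonded to O and single-bonded to carbon.
Exactly one fragment in the molecule meets all constraints, giving 1 match.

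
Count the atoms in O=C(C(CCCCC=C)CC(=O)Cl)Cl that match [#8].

The query [#8] means: #8 matches any oxygen atom.
Check the 14 heavy atoms by environment: 10× C → no; 2× O → match; 2× Cl → no.
That gives 2 matching atoms.

2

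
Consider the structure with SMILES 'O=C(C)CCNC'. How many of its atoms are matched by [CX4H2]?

2

The query [CX4H2] means: sp3 carbon (X4) with exactly two hydrogens.
Check the 7 heavy atoms by environment: 2× C (H2, X4) → match; 1× N (H1, X3) → no; 2× C (H3, X4) → no; 1× C (H0, X3) → no; 1× O (H0, X1) → no.
That gives 2 matching atoms.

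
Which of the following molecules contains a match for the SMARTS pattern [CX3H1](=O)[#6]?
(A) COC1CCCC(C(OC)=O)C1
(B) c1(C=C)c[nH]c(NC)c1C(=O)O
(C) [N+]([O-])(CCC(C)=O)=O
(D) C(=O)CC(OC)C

D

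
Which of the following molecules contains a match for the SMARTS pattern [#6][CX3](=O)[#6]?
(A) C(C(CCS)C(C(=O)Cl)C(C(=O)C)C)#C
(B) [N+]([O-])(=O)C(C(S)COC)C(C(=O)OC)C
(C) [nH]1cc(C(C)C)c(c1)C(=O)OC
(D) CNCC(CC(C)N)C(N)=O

A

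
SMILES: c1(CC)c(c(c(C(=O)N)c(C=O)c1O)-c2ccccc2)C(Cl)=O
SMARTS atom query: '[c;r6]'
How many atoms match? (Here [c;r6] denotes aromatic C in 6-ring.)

12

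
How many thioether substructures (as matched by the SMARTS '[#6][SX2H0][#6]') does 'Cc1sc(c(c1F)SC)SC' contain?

2

[#6][SX2H0][#6] is the SMARTS for a thioether: an aliphatic sulfur bridging two carbons with no H on the sulfur.
The molecule carries 2 separate instances of a methylthio ether (-SCH3) meeting every constraint; each maps to a distinct set of atoms, giving 2 matches.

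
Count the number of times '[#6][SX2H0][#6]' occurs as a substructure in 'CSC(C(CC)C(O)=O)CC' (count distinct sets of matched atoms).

[#6][SX2H0][#6] is the SMARTS for a thioether: an aliphatic sulfur bridging two carbons with no H on the sulfur.
Exactly one fragment in the molecule meets all constraints, giving 1 match.

1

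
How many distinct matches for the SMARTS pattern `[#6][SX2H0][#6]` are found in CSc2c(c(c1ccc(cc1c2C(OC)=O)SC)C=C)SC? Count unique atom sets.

3

[#6][SX2H0][#6] is the SMARTS for a thioether: an aliphatic sulfur bridging two carbons with no H on the sulfur.
The molecule carries 3 separate instances of a methylthio ether (-SCH3) meeting every constraint; each maps to a distinct set of atoms, giving 3 matches.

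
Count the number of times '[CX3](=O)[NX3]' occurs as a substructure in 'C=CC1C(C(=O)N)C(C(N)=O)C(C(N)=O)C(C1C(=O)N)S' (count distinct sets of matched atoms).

4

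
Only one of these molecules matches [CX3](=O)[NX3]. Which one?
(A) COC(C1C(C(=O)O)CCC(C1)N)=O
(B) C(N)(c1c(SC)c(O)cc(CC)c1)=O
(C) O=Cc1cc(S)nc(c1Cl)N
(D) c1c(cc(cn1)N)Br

B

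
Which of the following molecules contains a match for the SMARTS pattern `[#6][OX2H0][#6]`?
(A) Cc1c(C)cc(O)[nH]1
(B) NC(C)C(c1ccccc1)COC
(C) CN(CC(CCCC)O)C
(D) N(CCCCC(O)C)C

B

[#6][OX2H0][#6] describes an aliphatic oxygen bridging two carbons with no H on the oxygen (an ether).
(A) has a hydroxyl group (-OH) but the oxygen has H1, not H0 bridging two carbons.
(B) contains a methoxy ether (-OCH3), which satisfies every atom and bond constraint.
(C) has a hydroxyl group (-OH) but the oxygen has H1, not H0 bridging two carbons.
(D) has a hydroxyl group (-OH) but the oxygen has H1, not H0 bridging two carbons.
So the answer is (B).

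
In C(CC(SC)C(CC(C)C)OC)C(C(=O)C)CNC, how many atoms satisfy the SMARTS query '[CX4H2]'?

The query [CX4H2] means: sp3 carbon (X4) with exactly two hydrogens.
Check the 19 heavy atoms by environment: 4× C (H2, X4) → match; 4× C (H1, X4) → no; 1× C (H0, X3) → no; 1× O (H0, X1) → no; 6× C (H3, X4) → no; 1× O (H0, X2) → no; 1× S (H0, X2) → no; 1× N (H1, X3) → no.
That gives 4 matching atoms.

4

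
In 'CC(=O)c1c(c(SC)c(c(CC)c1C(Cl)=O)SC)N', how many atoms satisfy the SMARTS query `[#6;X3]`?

8

Check the 19 heavy atoms by environment: 6× c (aromatic, X3) → match; 2× S (X2) → no; 5× C (X4) → no; 2× C (X3) → match; 2× O (X1) → no; 1× Cl (X1) → no; 1× N (X3) → no.
Summing the matching environments: 6 + 2 = 8 matching atoms.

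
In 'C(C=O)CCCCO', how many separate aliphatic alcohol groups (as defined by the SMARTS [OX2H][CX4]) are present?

[OX2H][CX4] is the SMARTS for an aliphatic alcohol: a hydroxyl oxygen bound to an sp3 (X4) carbon.
Exactly one fragment in the molecule meets all constraints, giving 1 match.

1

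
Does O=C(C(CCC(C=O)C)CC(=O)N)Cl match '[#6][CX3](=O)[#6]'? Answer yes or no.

No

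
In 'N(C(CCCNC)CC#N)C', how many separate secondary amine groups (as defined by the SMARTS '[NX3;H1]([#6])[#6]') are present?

2

[NX3;H1]([#6])[#6] is the SMARTS for a secondary amine: a trivalent nitrogen with one H, bonded to two carbons.
The molecule carries 2 separate instances of an N-methylamino group (-NHCH3) meeting every constraint; each maps to a distinct set of atoms, giving 2 matches.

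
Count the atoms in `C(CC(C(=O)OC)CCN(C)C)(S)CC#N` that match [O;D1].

The query [O;D1] means: aliphatic oxygen bonded to exactly one heavy atom.
Check the 16 heavy atoms by environment: 5× C (D2) → no; 3× C (D3) → no; 1× O (D1) → match; 1× O (D2) → no; 3× C (D1) → no; 1× N (D3) → no; 1× N (D1) → no; 1× S (D1) → no.
That gives 1 matching atom.

1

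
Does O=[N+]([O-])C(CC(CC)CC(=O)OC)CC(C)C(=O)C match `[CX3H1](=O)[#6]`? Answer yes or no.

No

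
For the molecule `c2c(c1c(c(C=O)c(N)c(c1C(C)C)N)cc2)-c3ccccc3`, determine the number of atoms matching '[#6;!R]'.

The query [#6;!R] means: carbon not in any ring.
Check the 23 heavy atoms by environment: 16× c (aromatic, in 6-ring) → no; 4× C (acyclic) → match; 2× N (acyclic) → no; 1× O (acyclic) → no.
That gives 4 matching atoms.

4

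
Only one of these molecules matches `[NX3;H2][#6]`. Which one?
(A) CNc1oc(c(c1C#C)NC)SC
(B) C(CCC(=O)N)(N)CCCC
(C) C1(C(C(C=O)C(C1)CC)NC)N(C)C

B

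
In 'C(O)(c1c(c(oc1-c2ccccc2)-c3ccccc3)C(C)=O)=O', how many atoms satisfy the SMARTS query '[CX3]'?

The query [CX3] means: C with X3: aliphatic carbon with exactly 3 total connections.
Check the 23 heavy atoms by environment: 1× o (aromatic, X2) → no; 16× c (aromatic, X3) → no; 2× C (X3) → match; 2× O (X1) → no; 1× O (X2) → no; 1× C (X4) → no.
That gives 2 matching atoms.

2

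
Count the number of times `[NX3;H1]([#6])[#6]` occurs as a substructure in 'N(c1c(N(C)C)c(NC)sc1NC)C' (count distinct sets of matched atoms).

3

[NX3;H1]([#6])[#6] is the SMARTS for a secondary amine: a trivalent nitrogen with one H, bonded to two carbons.
The molecule carries 3 separate instances of an N-methylamino group (-NHCH3) meeting every constraint; each maps to a distinct set of atoms, giving 3 matches.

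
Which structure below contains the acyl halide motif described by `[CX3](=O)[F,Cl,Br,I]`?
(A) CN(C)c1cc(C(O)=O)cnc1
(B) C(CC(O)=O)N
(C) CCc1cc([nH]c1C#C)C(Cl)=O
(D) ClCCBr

[CX3](=O)[F,Cl,Br,I] describes a carbonyl carbon bonded to a halogen (an acyl halide).
(A) has a carboxylic acid group (-C(=O)OH) but the carbonyl is bonded to -OH, not to a halogen.
(B) has a carboxylic acid group (-C(=O)OH) but the carbonyl is bonded to -OH, not to a halogen.
(C) contains an acyl chloride (-C(=O)Cl), which satisfies every atom and bond constraint.
(D) has a chloro substituent but the Cl is not on a carbonyl carbon.
So the answer is (C).

C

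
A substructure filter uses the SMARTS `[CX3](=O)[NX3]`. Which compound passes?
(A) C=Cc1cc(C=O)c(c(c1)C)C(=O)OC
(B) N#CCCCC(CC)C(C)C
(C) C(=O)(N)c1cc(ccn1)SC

C

[CX3](=O)[NX3] describes a carbonyl carbon bonded to a trivalent nitrogen (an amide).
(A) has a methyl-ester group (-C(=O)OCH3) but the carbonyl is bonded to O, not to an NX3 nitrogen.
(B) has a nitrile (-C#N) but the nitrile N is NX1 (triple-bonded), not NX3.
(C) contains a primary amide (-C(=O)NH2), which satisfies every atom and bond constraint.
So the answer is (C).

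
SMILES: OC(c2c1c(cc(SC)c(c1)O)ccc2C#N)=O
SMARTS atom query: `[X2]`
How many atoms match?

The query [X2] means: any atom with exactly two total connections (bonds + H).
Check the 18 heavy atoms by environment: 10× c (aromatic, X3) → no; 1× C (X2) → match; 1× N (X1) → no; 1× C (X3) → no; 1× O (X1) → no; 2× O (X2) → match; 1× S (X2) → match; 1× C (X4) → no.
Summing the matching environments: 1 + 2 + 1 = 4 matching atoms.

4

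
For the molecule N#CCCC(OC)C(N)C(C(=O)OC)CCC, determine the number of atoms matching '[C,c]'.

The query [C,c] means: comma = OR; matches aliphatic or aromatic carbon — same as #6.
Check the 17 heavy atoms by environment: 12× C → match; 2× N → no; 3× O → no.
That gives 12 matching atoms.

12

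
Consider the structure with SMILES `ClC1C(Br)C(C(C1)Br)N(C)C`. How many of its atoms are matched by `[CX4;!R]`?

2

The query [CX4;!R] means: aliphatic carbon with four total connections, not in a ring.
Check the 11 heavy atoms by environment: 5× C (X4, in 5-ring) → no; 1× Cl (X1, acyclic) → no; 1× N (X3, acyclic) → no; 2× C (X4, acyclic) → match; 2× Br (X1, acyclic) → no.
That gives 2 matching atoms.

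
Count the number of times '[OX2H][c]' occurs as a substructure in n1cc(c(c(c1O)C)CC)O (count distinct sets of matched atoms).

2

[OX2H][c] is the SMARTS for a phenol: a hydroxyl oxygen attached to an aromatic carbon.
The molecule carries 2 separate instances of a hydroxyl group (-OH) meeting every constraint; each maps to a distinct set of atoms, giving 2 matches.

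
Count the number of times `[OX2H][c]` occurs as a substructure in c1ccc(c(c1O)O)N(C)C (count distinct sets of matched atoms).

[OX2H][c] is the SMARTS for a phenol: a hydroxyl oxygen attached to an aromatic carbon.
The molecule carries 2 separate instances of a hydroxyl group (-OH) meeting every constraint; each maps to a distinct set of atoms, giving 2 matches.

2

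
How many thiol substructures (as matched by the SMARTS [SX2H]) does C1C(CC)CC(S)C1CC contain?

[SX2H] is the SMARTS for a thiol: an aliphatic sulfur with two connections, one being H.
Exactly one fragment in the molecule meets all constraints, giving 1 match.

1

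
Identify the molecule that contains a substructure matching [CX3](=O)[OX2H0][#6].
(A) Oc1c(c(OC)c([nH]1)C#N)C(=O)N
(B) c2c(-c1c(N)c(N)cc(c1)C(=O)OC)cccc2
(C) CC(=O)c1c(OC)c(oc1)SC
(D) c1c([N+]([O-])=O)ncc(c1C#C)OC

B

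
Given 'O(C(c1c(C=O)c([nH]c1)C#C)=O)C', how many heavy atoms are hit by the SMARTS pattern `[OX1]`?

2

The query [OX1] means: aliphatic oxygen with one total connection — typically a carbonyl =O or an oxide.
Check the 13 heavy atoms by environment: 1× n (aromatic, X3) → no; 4× c (aromatic, X3) → no; 2× C (X3) → no; 2× O (X1) → match; 1× O (X2) → no; 1× C (X4) → no; 2× C (X2) → no.
That gives 2 matching atoms.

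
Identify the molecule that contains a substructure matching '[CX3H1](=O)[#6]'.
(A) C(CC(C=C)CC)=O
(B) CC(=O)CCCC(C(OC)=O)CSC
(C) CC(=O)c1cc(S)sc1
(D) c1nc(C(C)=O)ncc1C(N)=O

A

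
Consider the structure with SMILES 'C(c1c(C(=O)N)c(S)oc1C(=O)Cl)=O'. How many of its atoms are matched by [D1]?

6

Check the 14 heavy atoms by environment: 1× o (aromatic, D2) → no; 4× c (aromatic, D3) → no; 1× S (D1) → match; 1× C (D2) → no; 3× O (D1) → match; 2× C (D3) → no; 1× N (D1) → match; 1× Cl (D1) → match.
Summing the matching environments: 1 + 3 + 1 + 1 = 6 matching atoms.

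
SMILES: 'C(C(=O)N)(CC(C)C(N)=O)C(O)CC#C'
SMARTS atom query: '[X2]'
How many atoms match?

3

Check the 15 heavy atoms by environment: 6× C (X4) → no; 2× C (X3) → no; 2× O (X1) → no; 2× N (X3) → no; 1× O (X2) → match; 2× C (X2) → match.
Summing the matching environments: 1 + 2 = 3 matching atoms.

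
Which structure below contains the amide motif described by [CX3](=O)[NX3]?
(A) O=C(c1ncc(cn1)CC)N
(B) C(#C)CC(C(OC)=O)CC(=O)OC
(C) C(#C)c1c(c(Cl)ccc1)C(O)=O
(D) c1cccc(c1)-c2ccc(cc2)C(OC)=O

A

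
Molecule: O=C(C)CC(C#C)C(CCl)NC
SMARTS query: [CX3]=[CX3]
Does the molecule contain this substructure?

No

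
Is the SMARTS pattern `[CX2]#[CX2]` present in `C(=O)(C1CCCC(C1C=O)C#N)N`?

The pattern [CX2]#[CX2] describes a carbon-carbon triple bond — an alkyne.
The closest candidate here is a nitrile (-C#N), but the triple bond is C#N, not C#C. No other fragment satisfies the full query, so there is no match.

No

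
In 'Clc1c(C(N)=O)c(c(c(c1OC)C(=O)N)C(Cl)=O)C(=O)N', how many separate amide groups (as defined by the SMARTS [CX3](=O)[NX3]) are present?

3

[CX3](=O)[NX3] is the SMARTS for an amide: a carbonyl carbon bonded to a trivalent nitrogen.
The molecule carries 3 separate instances of a primary amide (-C(=O)NH2) meeting every constraint; each maps to a distinct set of atoms, giving 3 matches.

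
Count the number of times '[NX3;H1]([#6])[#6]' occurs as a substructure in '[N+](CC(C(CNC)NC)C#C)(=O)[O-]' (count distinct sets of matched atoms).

2

[NX3;H1]([#6])[#6] is the SMARTS for a secondary amine: a trivalent nitrogen with one H, bonded to two carbons.
The molecule carries 2 separate instances of an N-methylamino group (-NHCH3) meeting every constraint; each maps to a distinct set of atoms, giving 2 matches.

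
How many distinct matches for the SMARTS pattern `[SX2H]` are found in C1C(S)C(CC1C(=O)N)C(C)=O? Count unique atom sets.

1

[SX2H] is the SMARTS for a thiol: an aliphatic sulfur with two connections, one being H.
Exactly one fragment in the molecule meets all constraints, giving 1 match.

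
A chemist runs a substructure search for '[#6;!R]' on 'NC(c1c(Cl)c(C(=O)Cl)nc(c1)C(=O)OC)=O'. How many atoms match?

4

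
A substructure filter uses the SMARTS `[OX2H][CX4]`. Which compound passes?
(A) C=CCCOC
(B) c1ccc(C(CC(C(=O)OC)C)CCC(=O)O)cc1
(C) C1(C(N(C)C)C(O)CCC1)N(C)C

C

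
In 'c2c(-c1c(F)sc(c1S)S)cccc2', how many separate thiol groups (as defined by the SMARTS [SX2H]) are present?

2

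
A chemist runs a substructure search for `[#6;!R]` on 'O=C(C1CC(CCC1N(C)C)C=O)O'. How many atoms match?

4

The query [#6;!R] means: carbon not in any ring.
Check the 14 heavy atoms by environment: 6× C (in 6-ring) → no; 4× C (acyclic) → match; 3× O (acyclic) → no; 1× N (acyclic) → no.
That gives 4 matching atoms.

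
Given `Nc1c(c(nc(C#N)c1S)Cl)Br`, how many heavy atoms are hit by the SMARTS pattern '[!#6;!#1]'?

6

The query [!#6;!#1] means: not carbon and not hydrogen — any heteroatom.
Check the 12 heavy atoms by environment: 1× n (aromatic) → match; 5× c (aromatic) → no; 1× C → no; 2× N → match; 1× Br → match; 1× S → match; 1× Cl → match.
Summing the matching environments: 1 + 2 + 1 + 1 + 1 = 6 matching atoms.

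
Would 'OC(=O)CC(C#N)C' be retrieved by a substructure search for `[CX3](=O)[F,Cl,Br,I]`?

The pattern [CX3](=O)[F,Cl,Br,I] describes a carbonyl carbon bonded to a halogen — an acyl halide.
The closest candidate here is a carboxylic acid group (-C(=O)OH), but the carbonyl is bonded to -OH, not to a halogen. No other fragment satisfies the full query, so there is no match.

No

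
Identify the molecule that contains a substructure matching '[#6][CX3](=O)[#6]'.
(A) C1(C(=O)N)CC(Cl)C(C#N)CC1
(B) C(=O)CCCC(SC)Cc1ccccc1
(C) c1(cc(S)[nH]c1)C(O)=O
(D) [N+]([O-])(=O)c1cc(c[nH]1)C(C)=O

D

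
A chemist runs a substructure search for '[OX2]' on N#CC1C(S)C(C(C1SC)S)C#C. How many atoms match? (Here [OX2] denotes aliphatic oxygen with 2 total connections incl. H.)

The query [OX2] means: aliphatic oxygen with two total connections — ether, hydroxyl, or ester single-bond O.
Check the 13 heavy atoms by environment: 6× C (X4) → no; 3× S (X2) → no; 3× C (X2) → no; 1× N (X1) → no.
No environment satisfies the query, so 0 matching atoms.

0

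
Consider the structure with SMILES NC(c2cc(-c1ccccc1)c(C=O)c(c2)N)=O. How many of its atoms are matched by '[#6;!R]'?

The query [#6;!R] means: carbon not in any ring.
Check the 18 heavy atoms by environment: 12× c (aromatic, in 6-ring) → no; 2× C (acyclic) → match; 2× O (acyclic) → no; 2× N (acyclic) → no.
That gives 2 matching atoms.

2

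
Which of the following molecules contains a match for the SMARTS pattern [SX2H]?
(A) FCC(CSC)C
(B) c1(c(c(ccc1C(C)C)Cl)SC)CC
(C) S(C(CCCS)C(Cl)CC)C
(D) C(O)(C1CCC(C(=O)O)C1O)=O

C

[SX2H] describes an aliphatic sulfur with two connections, one being H (a thiol).
(A) has a methylthio ether (-SCH3) but the sulfur has H0 (bonded to two carbons), not H1.
(B) has a methylthio ether (-SCH3) but the sulfur has H0 (bonded to two carbons), not H1.
(C) contains a thiol (-SH), which satisfies every atom and bond constraint.
(D) has a hydroxyl group (-OH) but it is an -OH, not an -SH.
So the answer is (C).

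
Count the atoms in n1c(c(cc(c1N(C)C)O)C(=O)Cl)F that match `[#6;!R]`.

3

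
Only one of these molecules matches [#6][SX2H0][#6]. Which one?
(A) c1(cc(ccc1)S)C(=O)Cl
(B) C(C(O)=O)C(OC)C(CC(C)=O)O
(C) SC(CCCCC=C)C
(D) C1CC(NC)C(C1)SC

D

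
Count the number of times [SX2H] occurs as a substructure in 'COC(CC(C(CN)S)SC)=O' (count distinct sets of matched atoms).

[SX2H] is the SMARTS for a thiol: an aliphatic sulfur with two connections, one being H.
Exactly one fragment in the molecule meets all constraints, giving 1 match.

1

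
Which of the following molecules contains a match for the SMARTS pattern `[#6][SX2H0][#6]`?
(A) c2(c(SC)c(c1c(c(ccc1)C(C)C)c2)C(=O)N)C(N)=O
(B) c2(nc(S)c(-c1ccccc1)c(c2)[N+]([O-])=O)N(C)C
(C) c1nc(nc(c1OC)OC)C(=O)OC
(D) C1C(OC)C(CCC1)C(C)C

A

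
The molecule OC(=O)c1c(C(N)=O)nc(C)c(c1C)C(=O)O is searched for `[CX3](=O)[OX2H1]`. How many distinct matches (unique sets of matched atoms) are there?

[CX3](=O)[OX2H1] is the SMARTS for a carboxylic acid: an sp2 carbon double-bonded to O and single-bonded to an -OH oxygen.
The molecule carries 2 separate instances of a carboxylic acid group (-C(=O)OH) meeting every constraint; each maps to a distinct set of atoms, giving 2 matches.

2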